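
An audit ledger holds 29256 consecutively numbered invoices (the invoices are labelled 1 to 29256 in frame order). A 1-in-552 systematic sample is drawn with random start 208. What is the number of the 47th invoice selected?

k = 552
47th selection = r + (47−1)·k = 208 + 46×552 = 208 + 25392 = 25600

25600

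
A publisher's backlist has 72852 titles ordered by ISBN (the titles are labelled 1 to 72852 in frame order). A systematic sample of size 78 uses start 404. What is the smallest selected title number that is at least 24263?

24688

k = 72852/78 = 934
Steps past start: ⌈(24263 − 404)/934⌉ = ⌈23859/934⌉ = 26
Selected title: 404 + 26×934 = 24688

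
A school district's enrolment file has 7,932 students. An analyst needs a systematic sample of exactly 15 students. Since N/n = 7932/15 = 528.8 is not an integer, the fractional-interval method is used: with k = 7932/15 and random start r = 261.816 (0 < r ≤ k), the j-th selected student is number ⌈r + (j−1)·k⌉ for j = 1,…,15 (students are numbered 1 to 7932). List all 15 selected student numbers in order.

j=1: r + 0k = 261.816 → ⌈·⌉ = 262
j=2: r + 1k = 790.616 → ⌈·⌉ = 791
j=3: r + 2k = 1319.416 → ⌈·⌉ = 1320
j=4: r + 3k = 1848.216 → ⌈·⌉ = 1849
j=5: r + 4k = 2377.016 → ⌈·⌉ = 2378
j=6: r + 5k = 2905.816 → ⌈·⌉ = 2906
j=7: r + 6k = 3434.616 → ⌈·⌉ = 3435
j=8: r + 7k = 3963.416 → ⌈·⌉ = 3964
j=9: r + 8k = 4492.216 → ⌈·⌉ = 4493
j=10: r + 9k = 5021.016 → ⌈·⌉ = 5022
j=11: r + 10k = 5549.816 → ⌈·⌉ = 5550
j=12: r + 11k = 6078.616 → ⌈·⌉ = 6079
j=13: r + 12k = 6607.416 → ⌈·⌉ = 6608
j=14: r + 13k = 7136.216 → ⌈·⌉ = 7137
j=15: r + 14k = 7665.016 → ⌈·⌉ = 7666

262, 791, 1320, 1849, 2378, 2906, 3435, 3964, 4493, 5022, 5550, 6079, 6608, 7137, 7666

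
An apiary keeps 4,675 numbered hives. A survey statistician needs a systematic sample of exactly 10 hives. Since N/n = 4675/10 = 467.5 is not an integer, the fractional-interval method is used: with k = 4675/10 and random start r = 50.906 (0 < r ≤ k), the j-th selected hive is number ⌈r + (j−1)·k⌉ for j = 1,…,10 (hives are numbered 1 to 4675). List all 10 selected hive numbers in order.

j=1: r + 0k = 50.906 → ⌈·⌉ = 51
j=2: r + 1k = 518.406 → ⌈·⌉ = 519
j=3: r + 2k = 985.906 → ⌈·⌉ = 986
j=4: r + 3k = 1453.406 → ⌈·⌉ = 1454
j=5: r + 4k = 1920.906 → ⌈·⌉ = 1921
j=6: r + 5k = 2388.406 → ⌈·⌉ = 2389
j=7: r + 6k = 2855.906 → ⌈·⌉ = 2856
j=8: r + 7k = 3323.406 → ⌈·⌉ = 3324
j=9: r + 8k = 3790.906 → ⌈·⌉ = 3791
j=10: r + 9k = 4258.406 → ⌈·⌉ = 4259

51, 519, 986, 1454, 1921, 2389, 2856, 3324, 3791, 4259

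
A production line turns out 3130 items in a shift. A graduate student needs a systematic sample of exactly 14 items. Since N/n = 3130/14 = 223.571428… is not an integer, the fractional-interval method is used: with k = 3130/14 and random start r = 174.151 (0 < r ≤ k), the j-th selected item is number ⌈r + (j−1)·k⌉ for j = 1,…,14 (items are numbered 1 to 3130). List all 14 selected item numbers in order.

175, 398, 622, 845, 1069, 1293, 1516, 1740, 1963, 2187, 2410, 2634, 2858, 3081

j=1: r + 0k = 174.151 → ⌈·⌉ = 175
j=2: r + 1k = 397.722428… → ⌈·⌉ = 398
j=3: r + 2k = 621.293857… → ⌈·⌉ = 622
j=4: r + 3k = 844.865285… → ⌈·⌉ = 845
j=5: r + 4k = 1068.436714… → ⌈·⌉ = 1069
j=6: r + 5k = 1292.008142… → ⌈·⌉ = 1293
j=7: r + 6k = 1515.579571… → ⌈·⌉ = 1516
j=8: r + 7k = 1739.151 → ⌈·⌉ = 1740
j=9: r + 8k = 1962.722428… → ⌈·⌉ = 1963
j=10: r + 9k = 2186.293857… → ⌈·⌉ = 2187
j=11: r + 10k = 2409.865285… → ⌈·⌉ = 2410
j=12: r + 11k = 2633.436714… → ⌈·⌉ = 2634
j=13: r + 12k = 2857.008142… → ⌈·⌉ = 2858
j=14: r + 13k = 3080.579571… → ⌈·⌉ = 3081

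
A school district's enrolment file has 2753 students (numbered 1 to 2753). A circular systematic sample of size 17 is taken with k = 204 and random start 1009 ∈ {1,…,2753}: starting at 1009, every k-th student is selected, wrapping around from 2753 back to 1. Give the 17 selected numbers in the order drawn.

1009, 1213, 1417, 1621, 1825, 2029, 2233, 2437, 2641, 92, 296, 500, 704, 908, 1112, 1316, 1520

Selection 1: 1009
Selection 2: 1009 + 204 = 1213
Selection 3: 1213 + 204 = 1417
Selection 4: 1417 + 204 = 1621
Selection 5: 1621 + 204 = 1825
Selection 6: 1825 + 204 = 2029
Selection 7: 2029 + 204 = 2233
Selection 8: 2233 + 204 = 2437
Selection 9: 2437 + 204 = 2641
Selection 10: 2641 + 204 = 2845 → 2845 − 2753 = 92
Selection 11: 92 + 204 = 296
Selection 12: 296 + 204 = 500
Selection 13: 500 + 204 = 704
Selection 14: 704 + 204 = 908
Selection 15: 908 + 204 = 1112
Selection 16: 1112 + 204 = 1316
Selection 17: 1316 + 204 = 1520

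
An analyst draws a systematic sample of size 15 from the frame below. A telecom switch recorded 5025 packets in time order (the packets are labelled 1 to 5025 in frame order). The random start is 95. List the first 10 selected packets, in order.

95, 430, 765, 1100, 1435, 1770, 2105, 2440, 2775, 3110

k = N/n = 5025/15 = 335
packet 1: 95
packet 2: 95 + 335 = 430
packet 3: 430 + 335 = 765
packet 4: 765 + 335 = 1100
packet 5: 1100 + 335 = 1435
packet 6: 1435 + 335 = 1770
packet 7: 1770 + 335 = 2105
packet 8: 2105 + 335 = 2440
packet 9: 2440 + 335 = 2775
packet 10: 2775 + 335 = 3110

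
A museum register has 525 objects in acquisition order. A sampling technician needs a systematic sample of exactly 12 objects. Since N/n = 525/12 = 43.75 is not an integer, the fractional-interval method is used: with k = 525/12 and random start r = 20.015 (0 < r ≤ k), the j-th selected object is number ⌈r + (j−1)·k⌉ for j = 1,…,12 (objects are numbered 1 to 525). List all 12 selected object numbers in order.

j=1: r + 0k = 20.015 → ⌈·⌉ = 21
j=2: r + 1k = 63.765 → ⌈·⌉ = 64
j=3: r + 2k = 107.515 → ⌈·⌉ = 108
j=4: r + 3k = 151.265 → ⌈·⌉ = 152
j=5: r + 4k = 195.015 → ⌈·⌉ = 196
j=6: r + 5k = 238.765 → ⌈·⌉ = 239
j=7: r + 6k = 282.515 → ⌈·⌉ = 283
j=8: r + 7k = 326.265 → ⌈·⌉ = 327
j=9: r + 8k = 370.015 → ⌈·⌉ = 371
j=10: r + 9k = 413.765 → ⌈·⌉ = 414
j=11: r + 10k = 457.515 → ⌈·⌉ = 458
j=12: r + 11k = 501.265 → ⌈·⌉ = 502

21, 64, 108, 152, 196, 239, 283, 327, 371, 414, 458, 502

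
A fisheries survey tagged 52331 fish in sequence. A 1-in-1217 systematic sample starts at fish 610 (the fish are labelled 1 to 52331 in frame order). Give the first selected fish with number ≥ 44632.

45639

k = 1217
Steps past start: ⌈(44632 − 610)/1217⌉ = ⌈44022/1217⌉ = 37
Selected fish: 610 + 37×1217 = 45639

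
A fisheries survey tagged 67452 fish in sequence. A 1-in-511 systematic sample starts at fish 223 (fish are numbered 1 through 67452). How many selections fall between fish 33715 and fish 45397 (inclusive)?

23

k = 511
First selection ≥ 33715: 223 + ⌈(33715−223)/511⌉·511 = 223 + 66×511 = 33949
Last selection ≤ 45397: 223 + ⌊(45397−223)/511⌋·511 = 223 + 88×511 = 45191
Count = 88 − 66 + 1 = 23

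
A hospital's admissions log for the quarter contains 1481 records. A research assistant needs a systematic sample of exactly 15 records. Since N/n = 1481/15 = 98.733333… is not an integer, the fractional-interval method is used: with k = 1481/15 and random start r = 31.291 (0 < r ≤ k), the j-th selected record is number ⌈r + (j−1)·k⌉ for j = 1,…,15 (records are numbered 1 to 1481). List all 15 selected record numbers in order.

32, 131, 229, 328, 427, 525, 624, 723, 822, 920, 1019, 1118, 1217, 1315, 1414

j=1: r + 0k = 31.291 → ⌈·⌉ = 32
j=2: r + 1k = 130.024333… → ⌈·⌉ = 131
j=3: r + 2k = 228.757666… → ⌈·⌉ = 229
j=4: r + 3k = 327.491 → ⌈·⌉ = 328
j=5: r + 4k = 426.224333… → ⌈·⌉ = 427
j=6: r + 5k = 524.957666… → ⌈·⌉ = 525
j=7: r + 6k = 623.691 → ⌈·⌉ = 624
j=8: r + 7k = 722.424333… → ⌈·⌉ = 723
j=9: r + 8k = 821.157666… → ⌈·⌉ = 822
j=10: r + 9k = 919.891 → ⌈·⌉ = 920
j=11: r + 10k = 1018.624333… → ⌈·⌉ = 1019
j=12: r + 11k = 1117.357666… → ⌈·⌉ = 1118
j=13: r + 12k = 1216.091 → ⌈·⌉ = 1217
j=14: r + 13k = 1314.824333… → ⌈·⌉ = 1315
j=15: r + 14k = 1413.557666… → ⌈·⌉ = 1414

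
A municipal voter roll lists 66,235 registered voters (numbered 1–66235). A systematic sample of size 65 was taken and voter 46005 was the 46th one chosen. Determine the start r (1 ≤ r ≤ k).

k = 66235/65 = 1019
r = 46005 − (46−1)×1019 = 46005 − 45855 = 150

150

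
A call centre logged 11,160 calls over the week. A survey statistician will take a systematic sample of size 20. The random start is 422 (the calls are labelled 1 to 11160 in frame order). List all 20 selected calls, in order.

k = N/n = 11160/20 = 558
call 1: 422
call 2: 422 + 558 = 980
call 3: 980 + 558 = 1538
call 4: 1538 + 558 = 2096
call 5: 2096 + 558 = 2654
call 6: 2654 + 558 = 3212
call 7: 3212 + 558 = 3770
call 8: 3770 + 558 = 4328
call 9: 4328 + 558 = 4886
call 10: 4886 + 558 = 5444
call 11: 5444 + 558 = 6002
call 12: 6002 + 558 = 6560
call 13: 6560 + 558 = 7118
call 14: 7118 + 558 = 7676
call 15: 7676 + 558 = 8234
call 16: 8234 + 558 = 8792
call 17: 8792 + 558 = 9350
call 18: 9350 + 558 = 9908
call 19: 9908 + 558 = 10466
call 20: 10466 + 558 = 11024

422, 980, 1538, 2096, 2654, 3212, 3770, 4328, 4886, 5444, 6002, 6560, 7118, 7676, 8234, 8792, 9350, 9908, 10466, 11024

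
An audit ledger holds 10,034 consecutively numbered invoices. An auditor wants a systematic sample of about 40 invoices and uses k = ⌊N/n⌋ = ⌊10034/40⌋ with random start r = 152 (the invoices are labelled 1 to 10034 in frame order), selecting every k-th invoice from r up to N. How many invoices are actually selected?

40

k = ⌊10034/40⌋ = 250
Achieved size = ⌊(10034 − 152)/250⌋ + 1 = ⌊9882/250⌋ + 1 = 39 + 1 = 40
(last selection: 152 + 39×250 = 9902 ≤ 10034; next would be 10152 > 10034)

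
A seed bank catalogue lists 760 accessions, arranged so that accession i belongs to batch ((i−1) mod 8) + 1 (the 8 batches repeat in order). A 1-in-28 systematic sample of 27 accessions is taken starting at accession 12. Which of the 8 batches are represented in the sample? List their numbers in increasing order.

4, 8

Consecutive selections differ by k = 28, so their batch numbers differ by 28 mod 8 = 4.
gcd(28, 8) = 4, so the sample visits 8/4 = 2 distinct residues mod 8.
Start 12 is batch 4; the batches hit are 4, 8.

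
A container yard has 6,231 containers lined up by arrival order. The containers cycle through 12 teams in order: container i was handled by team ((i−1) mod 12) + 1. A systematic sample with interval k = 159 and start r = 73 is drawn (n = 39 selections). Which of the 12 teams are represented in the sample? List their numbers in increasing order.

Consecutive selections differ by k = 159, so their team numbers differ by 159 mod 12 = 3.
gcd(159, 12) = 3, so the sample visits 12/3 = 4 distinct residues mod 12.
Start 73 is team 1; the teams hit are 1, 4, 7, 10.

1, 4, 7, 10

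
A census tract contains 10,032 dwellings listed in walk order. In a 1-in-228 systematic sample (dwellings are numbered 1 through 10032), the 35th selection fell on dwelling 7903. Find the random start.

k = 228
r = 7903 − (35−1)×228 = 7903 − 7752 = 151

151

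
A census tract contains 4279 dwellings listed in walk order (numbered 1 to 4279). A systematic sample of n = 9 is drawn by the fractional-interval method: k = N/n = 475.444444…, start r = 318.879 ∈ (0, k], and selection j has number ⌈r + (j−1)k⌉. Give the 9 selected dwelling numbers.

319, 795, 1270, 1746, 2221, 2697, 3172, 3647, 4123

j=1: r + 0k = 318.879 → ⌈·⌉ = 319
j=2: r + 1k = 794.323444… → ⌈·⌉ = 795
j=3: r + 2k = 1269.767888… → ⌈·⌉ = 1270
j=4: r + 3k = 1745.212333… → ⌈·⌉ = 1746
j=5: r + 4k = 2220.656777… → ⌈·⌉ = 2221
j=6: r + 5k = 2696.101222… → ⌈·⌉ = 2697
j=7: r + 6k = 3171.545666… → ⌈·⌉ = 3172
j=8: r + 7k = 3646.990111… → ⌈·⌉ = 3647
j=9: r + 8k = 4122.434555… → ⌈·⌉ = 4123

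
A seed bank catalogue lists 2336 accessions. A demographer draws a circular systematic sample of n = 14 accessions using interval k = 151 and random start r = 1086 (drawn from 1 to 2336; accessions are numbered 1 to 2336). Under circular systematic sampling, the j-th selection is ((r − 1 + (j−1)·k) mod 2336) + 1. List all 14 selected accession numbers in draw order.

Selection 1: 1086
Selection 2: 1086 + 151 = 1237
Selection 3: 1237 + 151 = 1388
Selection 4: 1388 + 151 = 1539
Selection 5: 1539 + 151 = 1690
Selection 6: 1690 + 151 = 1841
Selection 7: 1841 + 151 = 1992
Selection 8: 1992 + 151 = 2143
Selection 9: 2143 + 151 = 2294
Selection 10: 2294 + 151 = 2445 → 2445 − 2336 = 109
Selection 11: 109 + 151 = 260
Selection 12: 260 + 151 = 411
Selection 13: 411 + 151 = 562
Selection 14: 562 + 151 = 713

1086, 1237, 1388, 1539, 1690, 1841, 1992, 2143, 2294, 109, 260, 411, 562, 713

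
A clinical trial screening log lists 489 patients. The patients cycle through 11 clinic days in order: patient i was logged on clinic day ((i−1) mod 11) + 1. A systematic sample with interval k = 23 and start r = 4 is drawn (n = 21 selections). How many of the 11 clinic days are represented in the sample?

11

Consecutive selections differ by k = 23, so their clinic day numbers differ by 23 mod 11 = 1.
gcd(23, 11) = 1, so the sample visits 11/1 = 11 distinct residues mod 11.
Start 4 is clinic day 4; the clinic days hit are 1, 2, 3, 4, 5, 6, 7, 8, 9, 10, 11.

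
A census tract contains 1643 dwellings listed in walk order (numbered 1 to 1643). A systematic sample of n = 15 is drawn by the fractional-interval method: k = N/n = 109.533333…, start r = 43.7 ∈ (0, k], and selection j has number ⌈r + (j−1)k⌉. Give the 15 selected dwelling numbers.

j=1: r + 0k = 43.7 → ⌈·⌉ = 44
j=2: r + 1k = 153.233333… → ⌈·⌉ = 154
j=3: r + 2k = 262.766666… → ⌈·⌉ = 263
j=4: r + 3k = 372.3 → ⌈·⌉ = 373
j=5: r + 4k = 481.833333… → ⌈·⌉ = 482
j=6: r + 5k = 591.366666… → ⌈·⌉ = 592
j=7: r + 6k = 700.9 → ⌈·⌉ = 701
j=8: r + 7k = 810.433333… → ⌈·⌉ = 811
j=9: r + 8k = 919.966666… → ⌈·⌉ = 920
j=10: r + 9k = 1029.5 → ⌈·⌉ = 1030
j=11: r + 10k = 1139.033333… → ⌈·⌉ = 1140
j=12: r + 11k = 1248.566666… → ⌈·⌉ = 1249
j=13: r + 12k = 1358.1 → ⌈·⌉ = 1359
j=14: r + 13k = 1467.633333… → ⌈·⌉ = 1468
j=15: r + 14k = 1577.166666… → ⌈·⌉ = 1578

44, 154, 263, 373, 482, 592, 701, 811, 920, 1030, 1140, 1249, 1359, 1468, 1578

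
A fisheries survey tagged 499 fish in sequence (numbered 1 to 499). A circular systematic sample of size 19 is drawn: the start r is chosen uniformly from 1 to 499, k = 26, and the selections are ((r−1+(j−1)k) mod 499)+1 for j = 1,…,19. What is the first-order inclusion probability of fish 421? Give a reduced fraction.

For each position j, as r ranges over 1…499 the j-th selection hits every fish exactly once, so fish 421 is selected for exactly 19 of the 499 starts.
Inclusion probability = 19/499.

19/499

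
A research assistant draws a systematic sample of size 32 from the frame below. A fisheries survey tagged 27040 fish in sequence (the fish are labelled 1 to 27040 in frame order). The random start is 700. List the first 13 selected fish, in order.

700, 1545, 2390, 3235, 4080, 4925, 5770, 6615, 7460, 8305, 9150, 9995, 10840

k = N/n = 27040/32 = 845
fish 1: 700
fish 2: 700 + 845 = 1545
fish 3: 1545 + 845 = 2390
fish 4: 2390 + 845 = 3235
fish 5: 3235 + 845 = 4080
fish 6: 4080 + 845 = 4925
fish 7: 4925 + 845 = 5770
fish 8: 5770 + 845 = 6615
fish 9: 6615 + 845 = 7460
fish 10: 7460 + 845 = 8305
fish 11: 8305 + 845 = 9150
fish 12: 9150 + 845 = 9995
fish 13: 9995 + 845 = 10840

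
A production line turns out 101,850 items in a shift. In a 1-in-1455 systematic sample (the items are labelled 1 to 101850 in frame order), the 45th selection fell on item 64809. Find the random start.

k = 1455
r = 64809 − (45−1)×1455 = 64809 − 64020 = 789

789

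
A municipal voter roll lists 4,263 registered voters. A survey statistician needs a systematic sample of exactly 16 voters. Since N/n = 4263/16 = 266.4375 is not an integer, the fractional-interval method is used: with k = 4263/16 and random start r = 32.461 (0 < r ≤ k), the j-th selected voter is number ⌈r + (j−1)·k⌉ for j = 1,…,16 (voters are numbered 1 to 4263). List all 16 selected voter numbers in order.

j=1: r + 0k = 32.461 → ⌈·⌉ = 33
j=2: r + 1k = 298.8985 → ⌈·⌉ = 299
j=3: r + 2k = 565.336 → ⌈·⌉ = 566
j=4: r + 3k = 831.7735 → ⌈·⌉ = 832
j=5: r + 4k = 1098.211 → ⌈·⌉ = 1099
j=6: r + 5k = 1364.6485 → ⌈·⌉ = 1365
j=7: r + 6k = 1631.086 → ⌈·⌉ = 1632
j=8: r + 7k = 1897.5235 → ⌈·⌉ = 1898
j=9: r + 8k = 2163.961 → ⌈·⌉ = 2164
j=10: r + 9k = 2430.3985 → ⌈·⌉ = 2431
j=11: r + 10k = 2696.836 → ⌈·⌉ = 2697
j=12: r + 11k = 2963.2735 → ⌈·⌉ = 2964
j=13: r + 12k = 3229.711 → ⌈·⌉ = 3230
j=14: r + 13k = 3496.1485 → ⌈·⌉ = 3497
j=15: r + 14k = 3762.586 → ⌈·⌉ = 3763
j=16: r + 15k = 4029.0235 → ⌈·⌉ = 4030

33, 299, 566, 832, 1099, 1365, 1632, 1898, 2164, 2431, 2697, 2964, 3230, 3497, 3763, 4030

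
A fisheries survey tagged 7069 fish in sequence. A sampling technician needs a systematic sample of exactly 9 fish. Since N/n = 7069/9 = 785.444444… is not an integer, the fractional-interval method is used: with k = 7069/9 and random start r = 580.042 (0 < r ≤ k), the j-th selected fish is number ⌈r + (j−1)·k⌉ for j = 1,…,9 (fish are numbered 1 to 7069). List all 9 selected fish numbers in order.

581, 1366, 2151, 2937, 3722, 4508, 5293, 6079, 6864

j=1: r + 0k = 580.042 → ⌈·⌉ = 581
j=2: r + 1k = 1365.486444… → ⌈·⌉ = 1366
j=3: r + 2k = 2150.930888… → ⌈·⌉ = 2151
j=4: r + 3k = 2936.375333… → ⌈·⌉ = 2937
j=5: r + 4k = 3721.819777… → ⌈·⌉ = 3722
j=6: r + 5k = 4507.264222… → ⌈·⌉ = 4508
j=7: r + 6k = 5292.708666… → ⌈·⌉ = 5293
j=8: r + 7k = 6078.153111… → ⌈·⌉ = 6079
j=9: r + 8k = 6863.597555… → ⌈·⌉ = 6864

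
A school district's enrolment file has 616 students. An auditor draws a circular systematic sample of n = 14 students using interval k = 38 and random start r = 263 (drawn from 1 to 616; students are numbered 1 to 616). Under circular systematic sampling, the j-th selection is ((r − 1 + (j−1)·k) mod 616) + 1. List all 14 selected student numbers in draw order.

263, 301, 339, 377, 415, 453, 491, 529, 567, 605, 27, 65, 103, 141

Selection 1: 263
Selection 2: 263 + 38 = 301
Selection 3: 301 + 38 = 339
Selection 4: 339 + 38 = 377
Selection 5: 377 + 38 = 415
Selection 6: 415 + 38 = 453
Selection 7: 453 + 38 = 491
Selection 8: 491 + 38 = 529
Selection 9: 529 + 38 = 567
Selection 10: 567 + 38 = 605
Selection 11: 605 + 38 = 643 → 643 − 616 = 27
Selection 12: 27 + 38 = 65
Selection 13: 65 + 38 = 103
Selection 14: 103 + 38 = 141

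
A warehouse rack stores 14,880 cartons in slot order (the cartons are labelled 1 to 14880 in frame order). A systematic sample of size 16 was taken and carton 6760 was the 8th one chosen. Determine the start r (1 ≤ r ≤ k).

250

k = 14880/16 = 930
r = 6760 − (8−1)×930 = 6760 − 6510 = 250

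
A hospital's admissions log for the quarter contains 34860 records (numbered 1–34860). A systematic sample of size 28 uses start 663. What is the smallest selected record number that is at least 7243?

k = 34860/28 = 1245
Steps past start: ⌈(7243 − 663)/1245⌉ = ⌈6580/1245⌉ = 6
Selected record: 663 + 6×1245 = 8133

8133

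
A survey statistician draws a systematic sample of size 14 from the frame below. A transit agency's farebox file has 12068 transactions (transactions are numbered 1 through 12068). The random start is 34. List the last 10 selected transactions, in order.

3482, 4344, 5206, 6068, 6930, 7792, 8654, 9516, 10378, 11240

k = N/n = 12068/14 = 862
5th selection = 34 + 4×862 = 3482
6th: 3482 + 862 = 4344
7th: 4344 + 862 = 5206
8th: 5206 + 862 = 6068
9th: 6068 + 862 = 6930
10th: 6930 + 862 = 7792
11th: 7792 + 862 = 8654
12th: 8654 + 862 = 9516
13th: 9516 + 862 = 10378
14th: 10378 + 862 = 11240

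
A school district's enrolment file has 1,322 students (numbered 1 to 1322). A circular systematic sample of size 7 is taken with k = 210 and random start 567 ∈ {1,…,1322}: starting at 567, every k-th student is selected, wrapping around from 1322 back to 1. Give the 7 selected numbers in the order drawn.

Selection 1: 567
Selection 2: 567 + 210 = 777
Selection 3: 777 + 210 = 987
Selection 4: 987 + 210 = 1197
Selection 5: 1197 + 210 = 1407 → 1407 − 1322 = 85
Selection 6: 85 + 210 = 295
Selection 7: 295 + 210 = 505

567, 777, 987, 1197, 85, 295, 505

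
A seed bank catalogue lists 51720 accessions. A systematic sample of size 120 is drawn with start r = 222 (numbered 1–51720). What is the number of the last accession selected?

k = 51720/120 = 431
120th selection = r + (120−1)·k = 222 + 119×431 = 222 + 51289 = 51511

51511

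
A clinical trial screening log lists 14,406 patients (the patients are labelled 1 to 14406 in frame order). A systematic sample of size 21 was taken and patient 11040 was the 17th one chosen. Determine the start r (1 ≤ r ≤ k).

64

k = 14406/21 = 686
r = 11040 − (17−1)×686 = 11040 − 10976 = 64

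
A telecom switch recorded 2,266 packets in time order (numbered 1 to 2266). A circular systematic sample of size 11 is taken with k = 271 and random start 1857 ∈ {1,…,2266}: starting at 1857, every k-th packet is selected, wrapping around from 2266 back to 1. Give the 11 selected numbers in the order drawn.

Selection 1: 1857
Selection 2: 1857 + 271 = 2128
Selection 3: 2128 + 271 = 2399 → 2399 − 2266 = 133
Selection 4: 133 + 271 = 404
Selection 5: 404 + 271 = 675
Selection 6: 675 + 271 = 946
Selection 7: 946 + 271 = 1217
Selection 8: 1217 + 271 = 1488
Selection 9: 1488 + 271 = 1759
Selection 10: 1759 + 271 = 2030
Selection 11: 2030 + 271 = 2301 → 2301 − 2266 = 35

1857, 2128, 133, 404, 675, 946, 1217, 1488, 1759, 2030, 35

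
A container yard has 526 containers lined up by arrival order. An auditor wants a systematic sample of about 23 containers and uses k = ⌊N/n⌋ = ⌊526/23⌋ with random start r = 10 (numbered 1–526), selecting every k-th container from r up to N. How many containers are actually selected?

24

k = ⌊526/23⌋ = 22
Achieved size = ⌊(526 − 10)/22⌋ + 1 = ⌊516/22⌋ + 1 = 23 + 1 = 24
(last selection: 10 + 23×22 = 516 ≤ 526; next would be 538 > 526)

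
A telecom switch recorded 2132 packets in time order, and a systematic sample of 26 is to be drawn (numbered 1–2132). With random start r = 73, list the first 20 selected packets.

k = N/n = 2132/26 = 82
packet 1: 73
packet 2: 73 + 82 = 155
packet 3: 155 + 82 = 237
packet 4: 237 + 82 = 319
packet 5: 319 + 82 = 401
packet 6: 401 + 82 = 483
packet 7: 483 + 82 = 565
packet 8: 565 + 82 = 647
packet 9: 647 + 82 = 729
packet 10: 729 + 82 = 811
packet 11: 811 + 82 = 893
packet 12: 893 + 82 = 975
packet 13: 975 + 82 = 1057
packet 14: 1057 + 82 = 1139
packet 15: 1139 + 82 = 1221
packet 16: 1221 + 82 = 1303
packet 17: 1303 + 82 = 1385
packet 18: 1385 + 82 = 1467
packet 19: 1467 + 82 = 1549
packet 20: 1549 + 82 = 1631

73, 155, 237, 319, 401, 483, 565, 647, 729, 811, 893, 975, 1057, 1139, 1221, 1303, 1385, 1467, 1549, 1631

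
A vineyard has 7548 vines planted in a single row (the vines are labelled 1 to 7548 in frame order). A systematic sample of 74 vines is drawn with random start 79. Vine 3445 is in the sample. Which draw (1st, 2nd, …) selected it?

k = 7548/74 = 102
position = (3445 − 79)/102 + 1 = 3366/102 + 1 = 33 + 1 = 34

34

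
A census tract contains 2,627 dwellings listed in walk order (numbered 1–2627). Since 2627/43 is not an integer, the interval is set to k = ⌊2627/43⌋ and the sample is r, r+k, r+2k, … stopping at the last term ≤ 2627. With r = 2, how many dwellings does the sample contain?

k = ⌊2627/43⌋ = 61
Achieved size = ⌊(2627 − 2)/61⌋ + 1 = ⌊2625/61⌋ + 1 = 43 + 1 = 44
(last selection: 2 + 43×61 = 2625 ≤ 2627; next would be 2686 > 2627)

44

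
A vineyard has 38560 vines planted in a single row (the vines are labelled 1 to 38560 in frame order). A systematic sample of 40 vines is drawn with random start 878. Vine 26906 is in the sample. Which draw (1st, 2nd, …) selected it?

28

k = 38560/40 = 964
position = (26906 − 878)/964 + 1 = 26028/964 + 1 = 27 + 1 = 28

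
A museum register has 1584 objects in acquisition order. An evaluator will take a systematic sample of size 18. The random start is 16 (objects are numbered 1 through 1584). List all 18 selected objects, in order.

k = N/n = 1584/18 = 88
object 1: 16
object 2: 16 + 88 = 104
object 3: 104 + 88 = 192
object 4: 192 + 88 = 280
object 5: 280 + 88 = 368
object 6: 368 + 88 = 456
object 7: 456 + 88 = 544
object 8: 544 + 88 = 632
object 9: 632 + 88 = 720
object 10: 720 + 88 = 808
object 11: 808 + 88 = 896
object 12: 896 + 88 = 984
object 13: 984 + 88 = 1072
object 14: 1072 + 88 = 1160
object 15: 1160 + 88 = 1248
object 16: 1248 + 88 = 1336
object 17: 1336 + 88 = 1424
object 18: 1424 + 88 = 1512

16, 104, 192, 280, 368, 456, 544, 632, 720, 808, 896, 984, 1072, 1160, 1248, 1336, 1424, 1512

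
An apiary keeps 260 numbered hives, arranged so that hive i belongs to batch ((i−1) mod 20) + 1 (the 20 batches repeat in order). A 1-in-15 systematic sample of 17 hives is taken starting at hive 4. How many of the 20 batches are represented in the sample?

4

Consecutive selections differ by k = 15, so their batch numbers differ by 15 mod 20 = 15.
gcd(15, 20) = 5, so the sample visits 20/5 = 4 distinct residues mod 20.
Start 4 is batch 4; the batches hit are 4, 9, 14, 19.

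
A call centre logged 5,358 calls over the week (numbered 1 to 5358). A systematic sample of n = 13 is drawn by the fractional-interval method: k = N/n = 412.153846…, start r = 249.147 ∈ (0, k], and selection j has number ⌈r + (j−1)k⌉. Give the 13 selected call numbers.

j=1: r + 0k = 249.147 → ⌈·⌉ = 250
j=2: r + 1k = 661.300846… → ⌈·⌉ = 662
j=3: r + 2k = 1073.454692… → ⌈·⌉ = 1074
j=4: r + 3k = 1485.608538… → ⌈·⌉ = 1486
j=5: r + 4k = 1897.762384… → ⌈·⌉ = 1898
j=6: r + 5k = 2309.916230… → ⌈·⌉ = 2310
j=7: r + 6k = 2722.070076… → ⌈·⌉ = 2723
j=8: r + 7k = 3134.223923… → ⌈·⌉ = 3135
j=9: r + 8k = 3546.377769… → ⌈·⌉ = 3547
j=10: r + 9k = 3958.531615… → ⌈·⌉ = 3959
j=11: r + 10k = 4370.685461… → ⌈·⌉ = 4371
j=12: r + 11k = 4782.839307… → ⌈·⌉ = 4783
j=13: r + 12k = 5194.993153… → ⌈·⌉ = 5195

250, 662, 1074, 1486, 1898, 2310, 2723, 3135, 3547, 3959, 4371, 4783, 5195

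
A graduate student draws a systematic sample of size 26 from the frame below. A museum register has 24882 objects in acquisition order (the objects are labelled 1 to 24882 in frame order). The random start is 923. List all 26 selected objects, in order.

923, 1880, 2837, 3794, 4751, 5708, 6665, 7622, 8579, 9536, 10493, 11450, 12407, 13364, 14321, 15278, 16235, 17192, 18149, 19106, 20063, 21020, 21977, 22934, 23891, 24848

k = N/n = 24882/26 = 957
object 1: 923
object 2: 923 + 957 = 1880
object 3: 1880 + 957 = 2837
object 4: 2837 + 957 = 3794
object 5: 3794 + 957 = 4751
object 6: 4751 + 957 = 5708
object 7: 5708 + 957 = 6665
object 8: 6665 + 957 = 7622
object 9: 7622 + 957 = 8579
object 10: 8579 + 957 = 9536
object 11: 9536 + 957 = 10493
object 12: 10493 + 957 = 11450
object 13: 11450 + 957 = 12407
object 14: 12407 + 957 = 13364
object 15: 13364 + 957 = 14321
object 16: 14321 + 957 = 15278
object 17: 15278 + 957 = 16235
object 18: 16235 + 957 = 17192
object 19: 17192 + 957 = 18149
object 20: 18149 + 957 = 19106
object 21: 19106 + 957 = 20063
object 22: 20063 + 957 = 21020
object 23: 21020 + 957 = 21977
object 24: 21977 + 957 = 22934
object 25: 22934 + 957 = 23891
object 26: 23891 + 957 = 24848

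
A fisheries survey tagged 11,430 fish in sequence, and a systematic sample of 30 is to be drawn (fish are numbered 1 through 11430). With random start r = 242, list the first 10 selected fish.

242, 623, 1004, 1385, 1766, 2147, 2528, 2909, 3290, 3671

k = N/n = 11430/30 = 381
fish 1: 242
fish 2: 242 + 381 = 623
fish 3: 623 + 381 = 1004
fish 4: 1004 + 381 = 1385
fish 5: 1385 + 381 = 1766
fish 6: 1766 + 381 = 2147
fish 7: 2147 + 381 = 2528
fish 8: 2528 + 381 = 2909
fish 9: 2909 + 381 = 3290
fish 10: 3290 + 381 = 3671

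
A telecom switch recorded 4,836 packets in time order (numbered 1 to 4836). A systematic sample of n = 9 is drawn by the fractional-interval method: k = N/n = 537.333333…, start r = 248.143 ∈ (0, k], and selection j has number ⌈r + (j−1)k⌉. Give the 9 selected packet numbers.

249, 786, 1323, 1861, 2398, 2935, 3473, 4010, 4547

j=1: r + 0k = 248.143 → ⌈·⌉ = 249
j=2: r + 1k = 785.476333… → ⌈·⌉ = 786
j=3: r + 2k = 1322.809666… → ⌈·⌉ = 1323
j=4: r + 3k = 1860.143 → ⌈·⌉ = 1861
j=5: r + 4k = 2397.476333… → ⌈·⌉ = 2398
j=6: r + 5k = 2934.809666… → ⌈·⌉ = 2935
j=7: r + 6k = 3472.143 → ⌈·⌉ = 3473
j=8: r + 7k = 4009.476333… → ⌈·⌉ = 4010
j=9: r + 8k = 4546.809666… → ⌈·⌉ = 4547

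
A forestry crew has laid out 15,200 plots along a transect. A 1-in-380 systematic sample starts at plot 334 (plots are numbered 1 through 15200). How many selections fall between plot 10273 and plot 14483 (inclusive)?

11

k = 380
First selection ≥ 10273: 334 + ⌈(10273−334)/380⌉·380 = 334 + 27×380 = 10594
Last selection ≤ 14483: 334 + ⌊(14483−334)/380⌋·380 = 334 + 37×380 = 14394
Count = 37 − 27 + 1 = 11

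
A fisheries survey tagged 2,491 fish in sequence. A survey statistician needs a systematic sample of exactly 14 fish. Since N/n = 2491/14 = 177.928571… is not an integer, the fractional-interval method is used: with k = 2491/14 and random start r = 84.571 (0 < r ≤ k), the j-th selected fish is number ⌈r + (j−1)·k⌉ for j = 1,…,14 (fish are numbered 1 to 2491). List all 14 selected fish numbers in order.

85, 263, 441, 619, 797, 975, 1153, 1331, 1508, 1686, 1864, 2042, 2220, 2398

j=1: r + 0k = 84.571 → ⌈·⌉ = 85
j=2: r + 1k = 262.499571… → ⌈·⌉ = 263
j=3: r + 2k = 440.428142… → ⌈·⌉ = 441
j=4: r + 3k = 618.356714… → ⌈·⌉ = 619
j=5: r + 4k = 796.285285… → ⌈·⌉ = 797
j=6: r + 5k = 974.213857… → ⌈·⌉ = 975
j=7: r + 6k = 1152.142428… → ⌈·⌉ = 1153
j=8: r + 7k = 1330.071 → ⌈·⌉ = 1331
j=9: r + 8k = 1507.999571… → ⌈·⌉ = 1508
j=10: r + 9k = 1685.928142… → ⌈·⌉ = 1686
j=11: r + 10k = 1863.856714… → ⌈·⌉ = 1864
j=12: r + 11k = 2041.785285… → ⌈·⌉ = 2042
j=13: r + 12k = 2219.713857… → ⌈·⌉ = 2220
j=14: r + 13k = 2397.642428… → ⌈·⌉ = 2398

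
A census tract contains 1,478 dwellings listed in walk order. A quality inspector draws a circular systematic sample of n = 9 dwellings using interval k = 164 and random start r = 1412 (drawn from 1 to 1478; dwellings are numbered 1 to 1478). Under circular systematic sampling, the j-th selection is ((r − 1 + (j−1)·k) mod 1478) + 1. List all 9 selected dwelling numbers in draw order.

1412, 98, 262, 426, 590, 754, 918, 1082, 1246

Selection 1: 1412
Selection 2: 1412 + 164 = 1576 → 1576 − 1478 = 98
Selection 3: 98 + 164 = 262
Selection 4: 262 + 164 = 426
Selection 5: 426 + 164 = 590
Selection 6: 590 + 164 = 754
Selection 7: 754 + 164 = 918
Selection 8: 918 + 164 = 1082
Selection 9: 1082 + 164 = 1246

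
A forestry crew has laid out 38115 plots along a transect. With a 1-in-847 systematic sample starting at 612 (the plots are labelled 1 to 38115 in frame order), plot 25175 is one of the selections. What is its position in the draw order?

k = 847
position = (25175 − 612)/847 + 1 = 24563/847 + 1 = 29 + 1 = 30

30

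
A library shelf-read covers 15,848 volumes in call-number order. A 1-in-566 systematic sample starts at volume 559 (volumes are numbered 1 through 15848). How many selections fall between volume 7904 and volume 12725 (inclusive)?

k = 566
First selection ≥ 7904: 559 + ⌈(7904−559)/566⌉·566 = 559 + 13×566 = 7917
Last selection ≤ 12725: 559 + ⌊(12725−559)/566⌋·566 = 559 + 21×566 = 12445
Count = 21 − 13 + 1 = 9

9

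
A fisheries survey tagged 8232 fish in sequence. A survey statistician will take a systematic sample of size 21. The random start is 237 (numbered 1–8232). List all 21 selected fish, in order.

237, 629, 1021, 1413, 1805, 2197, 2589, 2981, 3373, 3765, 4157, 4549, 4941, 5333, 5725, 6117, 6509, 6901, 7293, 7685, 8077

k = N/n = 8232/21 = 392
fish 1: 237
fish 2: 237 + 392 = 629
fish 3: 629 + 392 = 1021
fish 4: 1021 + 392 = 1413
fish 5: 1413 + 392 = 1805
fish 6: 1805 + 392 = 2197
fish 7: 2197 + 392 = 2589
fish 8: 2589 + 392 = 2981
fish 9: 2981 + 392 = 3373
fish 10: 3373 + 392 = 3765
fish 11: 3765 + 392 = 4157
fish 12: 4157 + 392 = 4549
fish 13: 4549 + 392 = 4941
fish 14: 4941 + 392 = 5333
fish 15: 5333 + 392 = 5725
fish 16: 5725 + 392 = 6117
fish 17: 6117 + 392 = 6509
fish 18: 6509 + 392 = 6901
fish 19: 6901 + 392 = 7293
fish 20: 7293 + 392 = 7685
fish 21: 7685 + 392 = 8077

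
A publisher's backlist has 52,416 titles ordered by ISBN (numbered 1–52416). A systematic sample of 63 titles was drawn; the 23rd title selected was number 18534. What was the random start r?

k = 52416/63 = 832
r = 18534 − (23−1)×832 = 18534 − 18304 = 230

230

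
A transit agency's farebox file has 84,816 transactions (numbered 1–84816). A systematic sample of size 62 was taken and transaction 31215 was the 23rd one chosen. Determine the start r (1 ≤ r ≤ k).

1119

k = 84816/62 = 1368
r = 31215 − (23−1)×1368 = 31215 − 30096 = 1119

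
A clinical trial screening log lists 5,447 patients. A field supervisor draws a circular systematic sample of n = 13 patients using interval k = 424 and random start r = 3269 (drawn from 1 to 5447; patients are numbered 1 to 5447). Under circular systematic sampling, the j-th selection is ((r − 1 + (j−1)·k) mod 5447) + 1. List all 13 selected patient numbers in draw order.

Selection 1: 3269
Selection 2: 3269 + 424 = 3693
Selection 3: 3693 + 424 = 4117
Selection 4: 4117 + 424 = 4541
Selection 5: 4541 + 424 = 4965
Selection 6: 4965 + 424 = 5389
Selection 7: 5389 + 424 = 5813 → 5813 − 5447 = 366
Selection 8: 366 + 424 = 790
Selection 9: 790 + 424 = 1214
Selection 10: 1214 + 424 = 1638
Selection 11: 1638 + 424 = 2062
Selection 12: 2062 + 424 = 2486
Selection 13: 2486 + 424 = 2910

3269, 3693, 4117, 4541, 4965, 5389, 366, 790, 1214, 1638, 2062, 2486, 2910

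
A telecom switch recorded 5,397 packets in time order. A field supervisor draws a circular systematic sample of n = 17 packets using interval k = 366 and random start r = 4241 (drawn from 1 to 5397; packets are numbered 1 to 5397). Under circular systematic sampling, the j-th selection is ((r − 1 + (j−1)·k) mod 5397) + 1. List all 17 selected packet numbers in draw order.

Selection 1: 4241
Selection 2: 4241 + 366 = 4607
Selection 3: 4607 + 366 = 4973
Selection 4: 4973 + 366 = 5339
Selection 5: 5339 + 366 = 5705 → 5705 − 5397 = 308
Selection 6: 308 + 366 = 674
Selection 7: 674 + 366 = 1040
Selection 8: 1040 + 366 = 1406
Selection 9: 1406 + 366 = 1772
Selection 10: 1772 + 366 = 2138
Selection 11: 2138 + 366 = 2504
Selection 12: 2504 + 366 = 2870
Selection 13: 2870 + 366 = 3236
Selection 14: 3236 + 366 = 3602
Selection 15: 3602 + 366 = 3968
Selection 16: 3968 + 366 = 4334
Selection 17: 4334 + 366 = 4700

4241, 4607, 4973, 5339, 308, 674, 1040, 1406, 1772, 2138, 2504, 2870, 3236, 3602, 3968, 4334, 4700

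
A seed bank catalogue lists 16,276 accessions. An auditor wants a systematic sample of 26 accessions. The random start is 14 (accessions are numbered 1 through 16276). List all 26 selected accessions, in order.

k = N/n = 16276/26 = 626
accession 1: 14
accession 2: 14 + 626 = 640
accession 3: 640 + 626 = 1266
accession 4: 1266 + 626 = 1892
accession 5: 1892 + 626 = 2518
accession 6: 2518 + 626 = 3144
accession 7: 3144 + 626 = 3770
accession 8: 3770 + 626 = 4396
accession 9: 4396 + 626 = 5022
accession 10: 5022 + 626 = 5648
accession 11: 5648 + 626 = 6274
accession 12: 6274 + 626 = 6900
accession 13: 6900 + 626 = 7526
accession 14: 7526 + 626 = 8152
accession 15: 8152 + 626 = 8778
accession 16: 8778 + 626 = 9404
accession 17: 9404 + 626 = 10030
accession 18: 10030 + 626 = 10656
accession 19: 10656 + 626 = 11282
accession 20: 11282 + 626 = 11908
accession 21: 11908 + 626 = 12534
accession 22: 12534 + 626 = 13160
accession 23: 13160 + 626 = 13786
accession 24: 13786 + 626 = 14412
accession 25: 14412 + 626 = 15038
accession 26: 15038 + 626 = 15664

14, 640, 1266, 1892, 2518, 3144, 3770, 4396, 5022, 5648, 6274, 6900, 7526, 8152, 8778, 9404, 10030, 10656, 11282, 11908, 12534, 13160, 13786, 14412, 15038, 15664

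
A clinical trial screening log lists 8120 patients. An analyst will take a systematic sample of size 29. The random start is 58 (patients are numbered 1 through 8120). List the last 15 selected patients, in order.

k = N/n = 8120/29 = 280
15th selection = 58 + 14×280 = 3978
16th: 3978 + 280 = 4258
17th: 4258 + 280 = 4538
18th: 4538 + 280 = 4818
19th: 4818 + 280 = 5098
20th: 5098 + 280 = 5378
21st: 5378 + 280 = 5658
22nd: 5658 + 280 = 5938
23rd: 5938 + 280 = 6218
24th: 6218 + 280 = 6498
25th: 6498 + 280 = 6778
26th: 6778 + 280 = 7058
27th: 7058 + 280 = 7338
28th: 7338 + 280 = 7618
29th: 7618 + 280 = 7898

3978, 4258, 4538, 4818, 5098, 5378, 5658, 5938, 6218, 6498, 6778, 7058, 7338, 7618, 7898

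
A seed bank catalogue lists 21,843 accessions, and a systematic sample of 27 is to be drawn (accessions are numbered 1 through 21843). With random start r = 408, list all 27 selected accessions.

k = N/n = 21843/27 = 809
accession 1: 408
accession 2: 408 + 809 = 1217
accession 3: 1217 + 809 = 2026
accession 4: 2026 + 809 = 2835
accession 5: 2835 + 809 = 3644
accession 6: 3644 + 809 = 4453
accession 7: 4453 + 809 = 5262
accession 8: 5262 + 809 = 6071
accession 9: 6071 + 809 = 6880
accession 10: 6880 + 809 = 7689
accession 11: 7689 + 809 = 8498
accession 12: 8498 + 809 = 9307
accession 13: 9307 + 809 = 10116
accession 14: 10116 + 809 = 10925
accession 15: 10925 + 809 = 11734
accession 16: 11734 + 809 = 12543
accession 17: 12543 + 809 = 13352
accession 18: 13352 + 809 = 14161
accession 19: 14161 + 809 = 14970
accession 20: 14970 + 809 = 15779
accession 21: 15779 + 809 = 16588
accession 22: 16588 + 809 = 17397
accession 23: 17397 + 809 = 18206
accession 24: 18206 + 809 = 19015
accession 25: 19015 + 809 = 19824
accession 26: 19824 + 809 = 20633
accession 27: 20633 + 809 = 21442

408, 1217, 2026, 2835, 3644, 4453, 5262, 6071, 6880, 7689, 8498, 9307, 10116, 10925, 11734, 12543, 13352, 14161, 14970, 15779, 16588, 17397, 18206, 19015, 19824, 20633, 21442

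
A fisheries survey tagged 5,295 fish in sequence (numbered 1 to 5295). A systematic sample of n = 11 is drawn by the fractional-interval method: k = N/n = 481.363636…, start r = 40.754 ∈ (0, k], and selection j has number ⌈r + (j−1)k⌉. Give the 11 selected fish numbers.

41, 523, 1004, 1485, 1967, 2448, 2929, 3411, 3892, 4374, 4855

j=1: r + 0k = 40.754 → ⌈·⌉ = 41
j=2: r + 1k = 522.117636… → ⌈·⌉ = 523
j=3: r + 2k = 1003.481272… → ⌈·⌉ = 1004
j=4: r + 3k = 1484.844909… → ⌈·⌉ = 1485
j=5: r + 4k = 1966.208545… → ⌈·⌉ = 1967
j=6: r + 5k = 2447.572181… → ⌈·⌉ = 2448
j=7: r + 6k = 2928.935818… → ⌈·⌉ = 2929
j=8: r + 7k = 3410.299454… → ⌈·⌉ = 3411
j=9: r + 8k = 3891.663090… → ⌈·⌉ = 3892
j=10: r + 9k = 4373.026727… → ⌈·⌉ = 4374
j=11: r + 10k = 4854.390363… → ⌈·⌉ = 4855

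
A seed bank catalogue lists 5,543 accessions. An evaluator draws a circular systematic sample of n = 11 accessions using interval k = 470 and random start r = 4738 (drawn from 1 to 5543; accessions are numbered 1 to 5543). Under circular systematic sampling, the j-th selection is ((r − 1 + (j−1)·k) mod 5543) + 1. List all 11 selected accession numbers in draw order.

Selection 1: 4738
Selection 2: 4738 + 470 = 5208
Selection 3: 5208 + 470 = 5678 → 5678 − 5543 = 135
Selection 4: 135 + 470 = 605
Selection 5: 605 + 470 = 1075
Selection 6: 1075 + 470 = 1545
Selection 7: 1545 + 470 = 2015
Selection 8: 2015 + 470 = 2485
Selection 9: 2485 + 470 = 2955
Selection 10: 2955 + 470 = 3425
Selection 11: 3425 + 470 = 3895

4738, 5208, 135, 605, 1075, 1545, 2015, 2485, 2955, 3425, 3895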